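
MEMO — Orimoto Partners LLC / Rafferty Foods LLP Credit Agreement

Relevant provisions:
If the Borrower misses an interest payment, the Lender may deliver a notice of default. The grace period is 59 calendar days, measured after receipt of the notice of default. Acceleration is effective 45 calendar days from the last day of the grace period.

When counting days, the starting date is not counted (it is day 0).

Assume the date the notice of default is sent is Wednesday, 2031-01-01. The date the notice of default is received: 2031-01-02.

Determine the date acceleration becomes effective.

2031-04-16

Adding 59 calendar days to 2031-01-02 gives 2031-03-02, which is the last day of the grace period.
The date acceleration becomes effective: 2031-03-02 + 45 days = 2031-04-16.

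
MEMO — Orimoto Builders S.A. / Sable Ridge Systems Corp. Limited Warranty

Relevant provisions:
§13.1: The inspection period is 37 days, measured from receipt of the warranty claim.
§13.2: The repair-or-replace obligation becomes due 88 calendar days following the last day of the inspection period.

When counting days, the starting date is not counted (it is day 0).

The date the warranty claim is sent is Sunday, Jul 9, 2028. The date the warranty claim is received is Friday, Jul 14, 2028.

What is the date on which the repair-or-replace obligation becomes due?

The last day of the inspection period: Jul 14, 2028 + 37 days = Aug 20, 2028.
The date on which the repair-or-replace obligation becomes due: Aug 20, 2028 + 88 days = Nov 16, 2028.

Nov 16, 2028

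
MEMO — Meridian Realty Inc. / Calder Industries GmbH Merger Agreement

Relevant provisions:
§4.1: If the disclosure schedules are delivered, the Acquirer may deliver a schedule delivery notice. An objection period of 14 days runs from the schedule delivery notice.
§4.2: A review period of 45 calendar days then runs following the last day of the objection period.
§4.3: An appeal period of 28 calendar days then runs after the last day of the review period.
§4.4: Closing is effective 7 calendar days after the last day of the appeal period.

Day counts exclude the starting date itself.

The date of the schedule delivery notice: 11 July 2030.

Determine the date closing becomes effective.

13 October 2030

The last day of the objection period: 11 July 2030 + 14 days = 25 July 2030.
Adding 45 calendar days to 25 July 2030 gives 8 September 2030, which is the last day of the review period.
The last day of the appeal period: 28 calendar days after 8 September 2030 is 6 October 2030.
The date closing becomes effective: 7 calendar days after 6 October 2030 is 13 October 2030.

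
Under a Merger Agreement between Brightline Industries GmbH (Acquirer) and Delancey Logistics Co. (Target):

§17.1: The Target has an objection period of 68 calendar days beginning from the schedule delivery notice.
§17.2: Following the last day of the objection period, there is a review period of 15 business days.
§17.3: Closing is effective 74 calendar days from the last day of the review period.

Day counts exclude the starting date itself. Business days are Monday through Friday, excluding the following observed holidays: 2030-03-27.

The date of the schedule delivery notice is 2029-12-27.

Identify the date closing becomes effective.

2030-06-08

Adding 68 calendar days to 2029-12-27 gives 2030-03-05, which is the last day of the objection period.
The last day of the review period: 15 business days after Tuesday, 2030-03-05, skipping weekends — Mar 6, Mar 7, Mar 8, Mar 11, …, Mar 22, Mar 25, Mar 26 — lands on Tuesday, 2030-03-26.
The date closing becomes effective: 2030-03-26 + 74 days = 2030-06-08.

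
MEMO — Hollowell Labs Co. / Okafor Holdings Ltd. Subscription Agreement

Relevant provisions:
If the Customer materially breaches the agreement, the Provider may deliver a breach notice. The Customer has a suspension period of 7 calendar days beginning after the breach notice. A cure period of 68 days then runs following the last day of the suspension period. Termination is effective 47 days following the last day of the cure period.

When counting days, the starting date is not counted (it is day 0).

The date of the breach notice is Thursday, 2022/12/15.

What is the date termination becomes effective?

The last day of the suspension period: 7 calendar days after 2022/12/15 is 2022/12/22.
The last day of the cure period: 2022/12/22 + 68 days = 2023/02/28.
The date termination becomes effective: 2023/02/28 + 47 days = 2023/04/16.

2023/04/16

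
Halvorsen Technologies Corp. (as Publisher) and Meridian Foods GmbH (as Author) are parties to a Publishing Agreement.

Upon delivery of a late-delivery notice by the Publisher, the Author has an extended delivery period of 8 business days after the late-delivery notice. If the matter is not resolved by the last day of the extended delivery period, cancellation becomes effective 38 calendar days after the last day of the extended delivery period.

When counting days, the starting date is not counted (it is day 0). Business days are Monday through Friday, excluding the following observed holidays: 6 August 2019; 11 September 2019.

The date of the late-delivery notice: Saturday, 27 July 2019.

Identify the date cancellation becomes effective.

15 September 2019

The last day of the extended delivery period: counting 8 business days from Saturday, 27 July 2019 (Jul 29, Jul 30, Jul 31, Aug 1, Aug 2, Aug 5, Aug 7, Aug 8, skipping weekends and the listed holiday on Aug 6) reaches Thursday, 8 August 2019.
Adding 38 calendar days to 8 August 2019 gives 15 September 2019, which is the date cancellation becomes effective.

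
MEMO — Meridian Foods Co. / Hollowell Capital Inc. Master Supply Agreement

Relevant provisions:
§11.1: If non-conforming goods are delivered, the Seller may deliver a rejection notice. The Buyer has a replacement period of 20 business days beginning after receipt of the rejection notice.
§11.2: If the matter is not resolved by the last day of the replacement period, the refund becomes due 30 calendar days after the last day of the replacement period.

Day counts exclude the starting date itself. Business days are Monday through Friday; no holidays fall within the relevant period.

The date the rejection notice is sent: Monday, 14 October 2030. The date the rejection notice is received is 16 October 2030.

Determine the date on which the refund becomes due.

13 December 2030

The last day of the replacement period: counting 20 business days from Wednesday, 16 October 2030 (Oct 17, Oct 18, Oct 21, Oct 22, …, Nov 11, Nov 12, Nov 13, skipping weekends) reaches Wednesday, 13 November 2030.
The date on which the refund becomes due: 30 calendar days after 13 November 2030 is 13 December 2030.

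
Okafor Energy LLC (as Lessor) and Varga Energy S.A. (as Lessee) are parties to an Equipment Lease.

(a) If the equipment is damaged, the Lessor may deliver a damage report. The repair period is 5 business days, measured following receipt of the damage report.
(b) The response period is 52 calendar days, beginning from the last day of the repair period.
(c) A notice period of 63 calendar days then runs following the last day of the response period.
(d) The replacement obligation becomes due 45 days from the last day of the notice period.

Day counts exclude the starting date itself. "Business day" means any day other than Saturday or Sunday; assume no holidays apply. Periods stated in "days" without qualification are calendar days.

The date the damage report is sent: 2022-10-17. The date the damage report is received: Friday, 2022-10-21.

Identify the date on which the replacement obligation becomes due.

2023-04-06

The last day of the repair period: counting 5 business days from Friday, 2022-10-21 (Oct 24, Oct 25, Oct 26, Oct 27, Oct 28, skipping weekends) reaches Friday, 2022-10-28.
Adding 52 calendar days to 2022-10-28 gives 2022-12-19, which is the last day of the response period.
The last day of the notice period: 63 calendar days after 2022-12-19 is 2023-02-20.
Adding 45 calendar days to 2023-02-20 gives 2023-04-06, which is the date on which the replacement obligation becomes due.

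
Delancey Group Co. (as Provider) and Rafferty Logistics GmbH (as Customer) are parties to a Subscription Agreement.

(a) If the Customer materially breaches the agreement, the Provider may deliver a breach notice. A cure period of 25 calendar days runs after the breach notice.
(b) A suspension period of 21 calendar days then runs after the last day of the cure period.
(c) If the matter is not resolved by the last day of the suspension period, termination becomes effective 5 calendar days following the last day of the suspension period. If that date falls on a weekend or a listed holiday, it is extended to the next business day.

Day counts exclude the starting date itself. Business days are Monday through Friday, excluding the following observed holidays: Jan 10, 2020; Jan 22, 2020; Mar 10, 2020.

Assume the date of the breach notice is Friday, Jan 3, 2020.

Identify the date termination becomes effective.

Feb 24, 2020

The last day of the cure period: Jan 3, 2020 + 25 days = Jan 28, 2020.
The last day of the suspension period: 21 calendar days after Jan 28, 2020 is Feb 18, 2020.
The date termination becomes effective: Feb 18, 2020 + 5 days = Feb 23, 2020. That falls on a Sunday, so it rolls to the next business day, Monday, Feb 24, 2020.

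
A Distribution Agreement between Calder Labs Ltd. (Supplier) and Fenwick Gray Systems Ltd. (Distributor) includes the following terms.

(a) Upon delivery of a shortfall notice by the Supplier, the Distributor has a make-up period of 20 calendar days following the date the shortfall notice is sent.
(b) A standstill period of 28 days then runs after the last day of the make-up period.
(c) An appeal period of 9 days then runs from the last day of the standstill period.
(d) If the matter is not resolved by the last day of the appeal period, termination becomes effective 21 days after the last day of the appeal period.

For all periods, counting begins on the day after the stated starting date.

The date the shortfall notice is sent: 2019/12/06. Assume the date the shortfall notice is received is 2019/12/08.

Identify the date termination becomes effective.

The last day of the make-up period: 20 calendar days after 2019/12/06 is 2019/12/26.
The last day of the standstill period: 2019/12/26 + 28 days = 2020/01/23.
The last day of the appeal period: 9 calendar days after 2020/01/23 is 2020/02/01.
Adding 21 calendar days to 2020/02/01 gives 2020/02/22, which is the date termination becomes effective.

2020/02/22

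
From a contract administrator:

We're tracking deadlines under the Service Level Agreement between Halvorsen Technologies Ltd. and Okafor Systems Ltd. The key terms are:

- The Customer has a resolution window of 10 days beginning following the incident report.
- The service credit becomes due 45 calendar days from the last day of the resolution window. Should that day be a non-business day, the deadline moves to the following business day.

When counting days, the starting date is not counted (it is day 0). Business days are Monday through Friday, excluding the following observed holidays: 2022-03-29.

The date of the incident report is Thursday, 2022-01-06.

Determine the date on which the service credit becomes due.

2022-03-02

The last day of the resolution window: 2022-01-06 + 10 days = 2022-01-16.
The date on which the service credit becomes due: 45 calendar days after 2022-01-16 is 2022-03-02. 2022-03-02 is a Wednesday and is not a listed holiday, so no roll-forward applies.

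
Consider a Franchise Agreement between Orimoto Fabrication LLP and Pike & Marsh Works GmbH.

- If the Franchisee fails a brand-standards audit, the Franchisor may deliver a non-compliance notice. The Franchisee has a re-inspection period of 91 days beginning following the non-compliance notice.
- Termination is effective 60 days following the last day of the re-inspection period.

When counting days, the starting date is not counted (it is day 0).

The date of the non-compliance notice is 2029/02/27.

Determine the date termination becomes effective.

2029/07/28

The last day of the re-inspection period: 2029/02/27 + 91 days = 2029/05/29.
The date termination becomes effective: 60 calendar days after 2029/05/29 is 2029/07/28.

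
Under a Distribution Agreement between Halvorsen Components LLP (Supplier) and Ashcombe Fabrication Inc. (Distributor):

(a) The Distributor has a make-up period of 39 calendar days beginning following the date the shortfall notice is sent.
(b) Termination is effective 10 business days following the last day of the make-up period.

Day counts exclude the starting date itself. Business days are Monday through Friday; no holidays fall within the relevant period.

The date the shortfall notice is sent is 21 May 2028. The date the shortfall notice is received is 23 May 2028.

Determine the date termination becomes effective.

13 July 2028

The last day of the make-up period: 21 May 2028 + 39 days = 29 June 2028.
From Thursday, 29 June 2028, 10 business days (Jun 30, Jul 3, Jul 4, Jul 5, Jul 6, Jul 7, Jul 10, Jul 11, Jul 12, Jul 13, skipping weekends) brings us to Thursday, 13 July 2028, which is the date termination becomes effective.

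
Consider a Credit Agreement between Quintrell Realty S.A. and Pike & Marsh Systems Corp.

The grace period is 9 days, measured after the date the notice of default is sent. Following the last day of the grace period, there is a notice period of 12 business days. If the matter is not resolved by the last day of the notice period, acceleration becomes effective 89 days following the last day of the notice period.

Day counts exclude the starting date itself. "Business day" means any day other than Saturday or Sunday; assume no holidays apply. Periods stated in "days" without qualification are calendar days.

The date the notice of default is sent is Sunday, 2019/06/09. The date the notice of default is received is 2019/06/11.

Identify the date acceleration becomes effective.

Adding 9 calendar days to 2019/06/09 gives 2019/06/18, which is the last day of the grace period.
The last day of the notice period: 12 business days after Tuesday, 2019/06/18, skipping weekends — Jun 19, Jun 20, Jun 21, Jun 24, …, Jul 2, Jul 3, Jul 4 — lands on Thursday, 2019/07/04.
The date acceleration becomes effective: 2019/07/04 + 89 days = 2019/10/01.

2019/10/01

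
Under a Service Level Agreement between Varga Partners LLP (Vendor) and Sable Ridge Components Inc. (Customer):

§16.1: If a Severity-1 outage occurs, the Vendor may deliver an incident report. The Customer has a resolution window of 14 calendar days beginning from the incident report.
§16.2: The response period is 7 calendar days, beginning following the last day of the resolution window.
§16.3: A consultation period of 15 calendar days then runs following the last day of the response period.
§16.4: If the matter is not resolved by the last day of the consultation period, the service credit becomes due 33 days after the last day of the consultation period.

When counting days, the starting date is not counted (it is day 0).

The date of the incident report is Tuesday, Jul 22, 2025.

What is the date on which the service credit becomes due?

Sep 29, 2025

Adding 14 calendar days to Jul 22, 2025 gives Aug 5, 2025, which is the last day of the resolution window.
The last day of the response period: 7 calendar days after Aug 5, 2025 is Aug 12, 2025.
Adding 15 calendar days to Aug 12, 2025 gives Aug 27, 2025, which is the last day of the consultation period.
The date on which the service credit becomes due: Aug 27, 2025 + 33 days = Sep 29, 2025.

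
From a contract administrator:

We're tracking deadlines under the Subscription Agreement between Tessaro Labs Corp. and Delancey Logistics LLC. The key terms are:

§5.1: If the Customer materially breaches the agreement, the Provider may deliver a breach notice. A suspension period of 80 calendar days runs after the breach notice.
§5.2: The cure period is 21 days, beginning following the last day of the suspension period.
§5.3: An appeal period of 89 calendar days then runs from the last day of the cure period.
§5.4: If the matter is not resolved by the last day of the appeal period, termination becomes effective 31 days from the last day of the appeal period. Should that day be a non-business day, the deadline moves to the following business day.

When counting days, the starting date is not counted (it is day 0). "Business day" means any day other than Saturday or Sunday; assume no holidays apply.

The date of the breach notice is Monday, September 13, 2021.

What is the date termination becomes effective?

April 22, 2022

The last day of the suspension period: September 13, 2021 + 80 days = December 2, 2021.
The last day of the cure period: December 2, 2021 + 21 days = December 23, 2021.
The last day of the appeal period: 89 calendar days after December 23, 2021 is March 22, 2022.
The date termination becomes effective: March 22, 2022 + 31 days = April 22, 2022. April 22, 2022 is a Friday, so no roll-forward applies.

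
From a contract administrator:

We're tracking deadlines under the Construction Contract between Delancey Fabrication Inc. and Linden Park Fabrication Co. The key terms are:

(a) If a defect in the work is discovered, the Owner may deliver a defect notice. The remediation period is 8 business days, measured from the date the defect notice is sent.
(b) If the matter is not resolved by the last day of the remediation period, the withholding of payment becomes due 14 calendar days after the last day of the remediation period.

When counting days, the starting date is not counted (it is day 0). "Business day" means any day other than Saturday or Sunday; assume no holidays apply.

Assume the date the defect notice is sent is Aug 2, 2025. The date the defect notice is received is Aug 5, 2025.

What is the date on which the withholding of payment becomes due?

Aug 27, 2025

From Saturday, Aug 2, 2025, 8 business days (Aug 4, Aug 5, Aug 6, Aug 7, Aug 8, Aug 11, Aug 12, Aug 13, skipping weekends) brings us to Wednesday, Aug 13, 2025, which is the last day of the remediation period.
The date on which the withholding of payment becomes due: Aug 13, 2025 + 14 days = Aug 27, 2025.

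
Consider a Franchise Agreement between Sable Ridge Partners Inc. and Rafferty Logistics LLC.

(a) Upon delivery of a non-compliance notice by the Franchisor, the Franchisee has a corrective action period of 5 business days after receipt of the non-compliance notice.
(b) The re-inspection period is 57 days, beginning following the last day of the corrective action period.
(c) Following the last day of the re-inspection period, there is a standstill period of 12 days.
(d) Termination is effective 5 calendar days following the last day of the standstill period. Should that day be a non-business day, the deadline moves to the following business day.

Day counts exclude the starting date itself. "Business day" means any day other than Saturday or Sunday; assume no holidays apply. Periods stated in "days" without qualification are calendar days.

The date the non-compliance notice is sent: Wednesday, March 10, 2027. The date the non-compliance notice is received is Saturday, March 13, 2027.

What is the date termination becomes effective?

June 1, 2027

The last day of the corrective action period: counting 5 business days from Saturday, March 13, 2027 (Mar 15, Mar 16, Mar 17, Mar 18, Mar 19, skipping weekends) reaches Friday, March 19, 2027.
The last day of the re-inspection period: 57 calendar days after March 19, 2027 is May 15, 2027.
The last day of the standstill period: 12 calendar days after May 15, 2027 is May 27, 2027.
The date termination becomes effective: 5 calendar days after May 27, 2027 is June 1, 2027. June 1, 2027 is a Tuesday, so no roll-forward applies.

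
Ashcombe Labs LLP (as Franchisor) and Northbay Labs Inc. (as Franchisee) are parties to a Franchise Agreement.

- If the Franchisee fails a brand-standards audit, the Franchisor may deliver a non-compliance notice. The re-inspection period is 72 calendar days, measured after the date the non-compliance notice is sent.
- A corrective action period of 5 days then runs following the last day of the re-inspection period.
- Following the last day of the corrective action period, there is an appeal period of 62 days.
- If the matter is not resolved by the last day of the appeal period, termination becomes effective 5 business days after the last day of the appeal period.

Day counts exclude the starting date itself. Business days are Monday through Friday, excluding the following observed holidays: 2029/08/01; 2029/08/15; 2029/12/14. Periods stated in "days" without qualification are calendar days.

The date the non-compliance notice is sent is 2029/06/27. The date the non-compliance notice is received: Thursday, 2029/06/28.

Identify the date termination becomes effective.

2029/11/20

The last day of the re-inspection period: 2029/06/27 + 72 days = 2029/09/07.
The last day of the corrective action period: 2029/09/07 + 5 days = 2029/09/12.
The last day of the appeal period: 62 calendar days after 2029/09/12 is 2029/11/13.
From Tuesday, 2029/11/13, 5 business days (Nov 14, Nov 15, Nov 16, Nov 19, Nov 20, skipping weekends) brings us to Tuesday, 2029/11/20, which is the date termination becomes effective.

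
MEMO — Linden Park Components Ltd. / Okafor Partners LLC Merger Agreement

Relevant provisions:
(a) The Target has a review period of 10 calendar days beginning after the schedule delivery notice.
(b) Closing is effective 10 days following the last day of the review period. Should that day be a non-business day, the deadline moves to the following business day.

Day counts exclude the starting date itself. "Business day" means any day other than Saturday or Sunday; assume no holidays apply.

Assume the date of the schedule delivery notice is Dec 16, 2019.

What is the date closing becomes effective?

The last day of the review period: 10 calendar days after Dec 16, 2019 is Dec 26, 2019.
Adding 10 calendar days to Dec 26, 2019 gives Jan 5, 2020, which is the date closing becomes effective. That falls on a Sunday, so it rolls to the next business day, Monday, Jan 6, 2020.

Jan 6, 2020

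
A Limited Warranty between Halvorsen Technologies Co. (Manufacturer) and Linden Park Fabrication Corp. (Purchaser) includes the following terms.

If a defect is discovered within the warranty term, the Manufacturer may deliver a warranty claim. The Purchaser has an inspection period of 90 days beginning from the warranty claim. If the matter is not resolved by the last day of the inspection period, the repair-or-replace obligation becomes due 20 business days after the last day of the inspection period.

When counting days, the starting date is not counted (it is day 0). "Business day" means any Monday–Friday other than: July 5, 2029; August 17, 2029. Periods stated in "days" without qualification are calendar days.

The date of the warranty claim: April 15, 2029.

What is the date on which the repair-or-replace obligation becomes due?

August 10, 2029

The last day of the inspection period: 90 calendar days after April 15, 2029 is July 14, 2029.
From Saturday, July 14, 2029, 20 business days (Jul 16, Jul 17, Jul 18, Jul 19, …, Aug 8, Aug 9, Aug 10, skipping weekends) brings us to Friday, August 10, 2029, which is the date on which the repair-or-replace obligation becomes due.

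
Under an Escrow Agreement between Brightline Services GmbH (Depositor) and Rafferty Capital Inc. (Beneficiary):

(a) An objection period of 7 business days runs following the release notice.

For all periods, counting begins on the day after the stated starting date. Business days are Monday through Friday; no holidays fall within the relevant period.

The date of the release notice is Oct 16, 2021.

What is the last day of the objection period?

From Saturday, Oct 16, 2021, 7 business days (Oct 18, Oct 19, Oct 20, Oct 21, Oct 22, Oct 25, Oct 26, skipping weekends) brings us to Tuesday, Oct 26, 2021, which is the last day of the objection period.

Oct 26, 2021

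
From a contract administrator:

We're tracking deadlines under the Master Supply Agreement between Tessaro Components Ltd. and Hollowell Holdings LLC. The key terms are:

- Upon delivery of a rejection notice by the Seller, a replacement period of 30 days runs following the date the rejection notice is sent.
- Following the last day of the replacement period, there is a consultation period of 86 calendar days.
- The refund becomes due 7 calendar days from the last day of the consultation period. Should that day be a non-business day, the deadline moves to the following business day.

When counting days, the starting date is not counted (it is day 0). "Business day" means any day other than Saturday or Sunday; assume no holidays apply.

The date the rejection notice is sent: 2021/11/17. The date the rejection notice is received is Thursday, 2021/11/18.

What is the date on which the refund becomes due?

The last day of the replacement period: 30 calendar days after 2021/11/17 is 2021/12/17.
The last day of the consultation period: 86 calendar days after 2021/12/17 is 2022/03/13.
The date on which the refund becomes due: 2022/03/13 + 7 days = 2022/03/20. That falls on a Sunday, so it rolls to the next business day, Monday, 2022/03/21.

2022/03/21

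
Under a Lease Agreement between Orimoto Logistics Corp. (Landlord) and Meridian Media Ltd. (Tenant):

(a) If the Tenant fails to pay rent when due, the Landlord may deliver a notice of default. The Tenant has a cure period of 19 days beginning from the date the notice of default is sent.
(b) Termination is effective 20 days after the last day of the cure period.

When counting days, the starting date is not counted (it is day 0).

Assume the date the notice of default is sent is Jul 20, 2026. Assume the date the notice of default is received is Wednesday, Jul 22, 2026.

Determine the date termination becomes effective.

Aug 28, 2026

The last day of the cure period: 19 calendar days after Jul 20, 2026 is Aug 8, 2026.
Adding 20 calendar days to Aug 8, 2026 gives Aug 28, 2026, which is the date termination becomes effective.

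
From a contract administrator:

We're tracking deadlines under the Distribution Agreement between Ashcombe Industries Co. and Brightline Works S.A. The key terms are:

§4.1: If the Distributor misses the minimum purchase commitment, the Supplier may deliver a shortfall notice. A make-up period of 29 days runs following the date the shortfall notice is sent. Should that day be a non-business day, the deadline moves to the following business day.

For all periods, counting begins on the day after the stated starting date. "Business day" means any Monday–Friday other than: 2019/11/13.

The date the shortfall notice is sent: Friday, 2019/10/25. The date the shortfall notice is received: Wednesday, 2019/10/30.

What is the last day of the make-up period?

2019/11/25

Adding 29 calendar days to 2019/10/25 gives 2019/11/23, which is the last day of the make-up period. That falls on a Saturday, so it rolls to the next business day, Monday, 2019/11/25.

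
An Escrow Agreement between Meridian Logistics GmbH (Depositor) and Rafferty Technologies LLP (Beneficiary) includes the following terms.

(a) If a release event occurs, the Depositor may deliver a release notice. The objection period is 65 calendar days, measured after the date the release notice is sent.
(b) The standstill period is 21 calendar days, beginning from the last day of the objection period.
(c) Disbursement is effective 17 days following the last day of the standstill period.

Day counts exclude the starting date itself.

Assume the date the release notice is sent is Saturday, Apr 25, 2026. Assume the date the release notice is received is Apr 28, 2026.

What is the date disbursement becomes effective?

The last day of the objection period: 65 calendar days after Apr 25, 2026 is Jun 29, 2026.
The last day of the standstill period: 21 calendar days after Jun 29, 2026 is Jul 20, 2026.
The date disbursement becomes effective: Jul 20, 2026 + 17 days = Aug 6, 2026.

Aug 6, 2026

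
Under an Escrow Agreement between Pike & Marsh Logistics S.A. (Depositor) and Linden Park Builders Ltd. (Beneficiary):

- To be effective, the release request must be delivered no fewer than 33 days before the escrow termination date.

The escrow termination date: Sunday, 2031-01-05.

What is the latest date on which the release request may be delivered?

2031-01-05 minus 33 days is 2030-12-03.

2030-12-03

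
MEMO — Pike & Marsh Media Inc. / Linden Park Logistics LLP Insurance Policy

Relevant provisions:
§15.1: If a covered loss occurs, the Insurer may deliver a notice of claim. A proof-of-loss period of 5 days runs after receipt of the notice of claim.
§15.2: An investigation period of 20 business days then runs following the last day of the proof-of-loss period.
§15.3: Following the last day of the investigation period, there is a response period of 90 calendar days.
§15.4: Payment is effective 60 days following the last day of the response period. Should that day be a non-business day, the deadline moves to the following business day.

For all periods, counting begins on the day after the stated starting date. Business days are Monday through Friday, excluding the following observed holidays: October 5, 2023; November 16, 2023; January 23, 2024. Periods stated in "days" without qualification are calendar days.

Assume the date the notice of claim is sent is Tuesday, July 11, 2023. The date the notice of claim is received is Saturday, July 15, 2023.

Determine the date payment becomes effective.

January 15, 2024

Adding 5 calendar days to July 15, 2023 gives July 20, 2023, which is the last day of the proof-of-loss period.
The last day of the investigation period: counting 20 business days from Thursday, July 20, 2023 (Jul 21, Jul 24, Jul 25, Jul 26, …, Aug 15, Aug 16, Aug 17, skipping weekends) reaches Thursday, August 17, 2023.
Adding 90 calendar days to August 17, 2023 gives November 15, 2023, which is the last day of the response period.
The date payment becomes effective: 60 calendar days after November 15, 2023 is January 14, 2024. That falls on a Sunday, so it rolls to the next business day, Monday, January 15, 2024.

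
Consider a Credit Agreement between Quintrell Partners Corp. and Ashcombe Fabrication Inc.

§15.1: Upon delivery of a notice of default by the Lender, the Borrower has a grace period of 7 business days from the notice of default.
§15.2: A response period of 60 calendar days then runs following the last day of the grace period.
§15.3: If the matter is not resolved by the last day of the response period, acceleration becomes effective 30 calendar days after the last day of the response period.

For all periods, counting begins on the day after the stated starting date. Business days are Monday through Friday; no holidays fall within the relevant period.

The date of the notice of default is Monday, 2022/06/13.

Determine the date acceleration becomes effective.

The last day of the grace period: 7 business days after Monday, 2022/06/13, skipping weekends — Jun 14, Jun 15, Jun 16, Jun 17, Jun 20, Jun 21, Jun 22 — lands on Wednesday, 2022/06/22.
Adding 60 calendar days to 2022/06/22 gives 2022/08/21, which is the last day of the response period.
The date acceleration becomes effective: 2022/08/21 + 30 days = 2022/09/20.

2022/09/20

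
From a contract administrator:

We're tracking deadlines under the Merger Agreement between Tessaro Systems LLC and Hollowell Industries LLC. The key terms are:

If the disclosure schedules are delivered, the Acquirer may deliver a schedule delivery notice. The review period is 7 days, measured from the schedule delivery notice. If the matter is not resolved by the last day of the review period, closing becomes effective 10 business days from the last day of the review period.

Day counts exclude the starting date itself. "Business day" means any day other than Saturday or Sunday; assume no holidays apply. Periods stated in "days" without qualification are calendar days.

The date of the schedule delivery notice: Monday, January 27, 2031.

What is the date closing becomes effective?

The last day of the review period: January 27, 2031 + 7 days = February 3, 2031.
The date closing becomes effective: counting 10 business days from Monday, February 3, 2031 (Feb 4, Feb 5, Feb 6, Feb 7, Feb 10, Feb 11, Feb 12, Feb 13, Feb 14, Feb 17, skipping weekends) reaches Monday, February 17, 2031.

February 17, 2031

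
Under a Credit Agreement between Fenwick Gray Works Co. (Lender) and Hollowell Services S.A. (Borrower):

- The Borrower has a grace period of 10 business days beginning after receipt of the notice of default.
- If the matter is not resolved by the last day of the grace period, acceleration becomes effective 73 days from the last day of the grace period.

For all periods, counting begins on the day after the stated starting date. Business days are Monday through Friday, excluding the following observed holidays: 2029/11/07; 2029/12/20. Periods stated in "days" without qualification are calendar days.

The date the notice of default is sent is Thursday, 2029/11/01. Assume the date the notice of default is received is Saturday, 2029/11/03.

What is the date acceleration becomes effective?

2030/01/31

From Saturday, 2029/11/03, 10 business days (Nov 5, Nov 6, Nov 8, Nov 9, Nov 12, Nov 13, Nov 14, Nov 15, Nov 16, Nov 19, skipping weekends and the listed holiday on Nov 7) brings us to Monday, 2029/11/19, which is the last day of the grace period.
The date acceleration becomes effective: 73 calendar days after 2029/11/19 is 2030/01/31.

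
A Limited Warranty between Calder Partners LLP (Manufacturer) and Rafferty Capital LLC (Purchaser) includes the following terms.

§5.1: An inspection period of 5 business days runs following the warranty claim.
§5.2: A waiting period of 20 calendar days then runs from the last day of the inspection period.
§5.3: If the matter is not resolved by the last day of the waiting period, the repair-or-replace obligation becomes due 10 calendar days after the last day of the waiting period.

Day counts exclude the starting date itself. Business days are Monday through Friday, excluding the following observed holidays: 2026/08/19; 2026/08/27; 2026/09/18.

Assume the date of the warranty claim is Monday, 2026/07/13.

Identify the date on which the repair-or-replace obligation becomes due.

2026/08/19

The last day of the inspection period: 5 business days after Monday, 2026/07/13, skipping weekends — Jul 14, Jul 15, Jul 16, Jul 17, Jul 20 — lands on Monday, 2026/07/20.
The last day of the waiting period: 20 calendar days after 2026/07/20 is 2026/08/09.
Adding 10 calendar days to 2026/08/09 gives 2026/08/19, which is the date on which the repair-or-replace obligation becomes due.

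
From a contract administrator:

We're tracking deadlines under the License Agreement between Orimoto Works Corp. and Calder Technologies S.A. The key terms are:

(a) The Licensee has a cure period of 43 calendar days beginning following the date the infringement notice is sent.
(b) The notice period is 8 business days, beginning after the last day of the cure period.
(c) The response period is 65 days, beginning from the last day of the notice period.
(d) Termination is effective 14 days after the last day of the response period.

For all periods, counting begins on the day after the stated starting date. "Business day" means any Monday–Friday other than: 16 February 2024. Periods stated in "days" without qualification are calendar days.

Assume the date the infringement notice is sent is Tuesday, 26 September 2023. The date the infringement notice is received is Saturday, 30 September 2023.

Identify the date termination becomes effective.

The last day of the cure period: 26 September 2023 + 43 days = 8 November 2023.
The last day of the notice period: 8 business days after Wednesday, 8 November 2023, skipping weekends — Nov 9, Nov 10, Nov 13, Nov 14, Nov 15, Nov 16, Nov 17, Nov 20 — lands on Monday, 20 November 2023.
The last day of the response period: 20 November 2023 + 65 days = 24 January 2024.
Adding 14 calendar days to 24 January 2024 gives 7 February 2024, which is the date termination becomes effective.

7 February 2024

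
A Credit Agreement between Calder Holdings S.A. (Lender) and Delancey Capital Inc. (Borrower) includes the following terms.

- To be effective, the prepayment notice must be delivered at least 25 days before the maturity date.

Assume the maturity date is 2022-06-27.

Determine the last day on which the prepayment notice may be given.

2022-06-02

2022-06-27 minus 25 days is 2022-06-02.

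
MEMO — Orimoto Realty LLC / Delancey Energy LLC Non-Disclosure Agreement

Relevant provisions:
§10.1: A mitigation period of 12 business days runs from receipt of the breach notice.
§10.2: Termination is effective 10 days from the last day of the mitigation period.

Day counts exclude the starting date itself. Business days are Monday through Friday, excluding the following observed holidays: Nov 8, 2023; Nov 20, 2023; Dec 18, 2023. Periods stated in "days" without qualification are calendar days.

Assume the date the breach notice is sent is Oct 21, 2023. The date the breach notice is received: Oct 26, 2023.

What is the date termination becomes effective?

The last day of the mitigation period: 12 business days after Thursday, Oct 26, 2023, skipping weekends and the listed holiday on Nov 8 — Oct 27, Oct 30, Oct 31, Nov 1, …, Nov 10, Nov 13, Nov 14 — lands on Tuesday, Nov 14, 2023.
The date termination becomes effective: 10 calendar days after Nov 14, 2023 is Nov 24, 2023.

Nov 24, 2023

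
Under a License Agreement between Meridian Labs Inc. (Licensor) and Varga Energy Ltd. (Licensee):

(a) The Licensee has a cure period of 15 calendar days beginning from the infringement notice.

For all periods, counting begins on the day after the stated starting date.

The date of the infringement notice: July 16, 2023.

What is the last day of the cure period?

The last day of the cure period: July 16, 2023 + 15 days = July 31, 2023.

July 31, 2023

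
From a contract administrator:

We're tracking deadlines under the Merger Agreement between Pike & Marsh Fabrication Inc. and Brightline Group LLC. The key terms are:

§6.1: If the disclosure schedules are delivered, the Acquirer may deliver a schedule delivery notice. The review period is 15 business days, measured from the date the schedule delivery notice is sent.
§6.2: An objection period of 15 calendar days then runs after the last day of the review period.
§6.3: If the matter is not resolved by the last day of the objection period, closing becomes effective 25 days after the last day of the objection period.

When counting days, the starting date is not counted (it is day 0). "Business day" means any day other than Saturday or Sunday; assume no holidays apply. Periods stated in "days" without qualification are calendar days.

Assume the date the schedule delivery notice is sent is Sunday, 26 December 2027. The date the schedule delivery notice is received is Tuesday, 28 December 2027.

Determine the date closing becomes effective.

The last day of the review period: 15 business days after Sunday, 26 December 2027, skipping weekends — Dec 27, Dec 28, Dec 29, Dec 30, …, Jan 12, Jan 13, Jan 14 — lands on Friday, 14 January 2028.
Adding 15 calendar days to 14 January 2028 gives 29 January 2028, which is the last day of the objection period.
The date closing becomes effective: 29 January 2028 + 25 days = 23 February 2028.

23 February 2028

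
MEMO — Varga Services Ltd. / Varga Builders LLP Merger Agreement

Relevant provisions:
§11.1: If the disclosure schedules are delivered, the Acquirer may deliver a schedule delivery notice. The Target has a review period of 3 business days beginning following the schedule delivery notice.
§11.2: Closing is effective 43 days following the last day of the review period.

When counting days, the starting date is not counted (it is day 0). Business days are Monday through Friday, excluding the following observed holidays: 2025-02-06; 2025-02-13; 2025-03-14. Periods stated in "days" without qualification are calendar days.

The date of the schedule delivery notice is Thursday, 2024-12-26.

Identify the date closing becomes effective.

The last day of the review period: counting 3 business days from Thursday, 2024-12-26 (Dec 27, Dec 30, Dec 31, skipping weekends) reaches Tuesday, 2024-12-31.
The date closing becomes effective: 2024-12-31 + 43 days = 2025-02-12.

2025-02-12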